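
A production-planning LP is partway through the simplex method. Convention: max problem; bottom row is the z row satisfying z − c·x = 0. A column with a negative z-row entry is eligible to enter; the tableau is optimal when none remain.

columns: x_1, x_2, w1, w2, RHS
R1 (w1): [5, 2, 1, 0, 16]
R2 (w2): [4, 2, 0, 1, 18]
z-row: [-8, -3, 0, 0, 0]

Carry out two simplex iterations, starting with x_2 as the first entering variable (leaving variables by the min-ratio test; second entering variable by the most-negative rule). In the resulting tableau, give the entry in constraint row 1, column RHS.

16/5

Ratio test on column x_2 — row 1: 16/2 = 8; row 2: 18/2 = 9. Minimum is 8 at row 1 (w1 leaves); pivot element 2.
Divide row 1 by 2; eliminate column x_2 from the other rows.
Second iteration: most negative z-row entry is -1/2 in column x_1, so x_1 enters.
Ratio test on column x_1 — row 1: 8/(5/2) = 16/5; row 2: entry -1 ≤ 0. Minimum is 16/5 at row 1 (x_2 leaves); pivot element 5/2.
Divide row 1 by 5/2; eliminate column x_1 from the other rows.
After both pivots, the entry at constraint row 1, column RHS is 16/5.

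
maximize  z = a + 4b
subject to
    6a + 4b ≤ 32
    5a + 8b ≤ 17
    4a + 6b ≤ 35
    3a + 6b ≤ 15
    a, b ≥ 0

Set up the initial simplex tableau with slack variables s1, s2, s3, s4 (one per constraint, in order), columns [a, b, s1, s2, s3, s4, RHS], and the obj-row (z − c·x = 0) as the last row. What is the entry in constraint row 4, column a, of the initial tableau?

Constraint 4 has coefficient 3 on a.

3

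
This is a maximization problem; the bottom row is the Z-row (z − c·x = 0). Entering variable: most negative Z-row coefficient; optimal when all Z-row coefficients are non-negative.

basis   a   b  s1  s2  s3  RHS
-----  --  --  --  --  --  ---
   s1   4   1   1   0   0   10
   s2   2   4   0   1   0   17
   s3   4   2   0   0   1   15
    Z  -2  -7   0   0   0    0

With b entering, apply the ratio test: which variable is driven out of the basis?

Column b entries and ratios — s1: 10/1 = 10; s2: 17/4 = 17/4; s3: 15/2 = 15/2.
Smallest ratio is 17/4 in the row of s2, so s2 leaves.

s2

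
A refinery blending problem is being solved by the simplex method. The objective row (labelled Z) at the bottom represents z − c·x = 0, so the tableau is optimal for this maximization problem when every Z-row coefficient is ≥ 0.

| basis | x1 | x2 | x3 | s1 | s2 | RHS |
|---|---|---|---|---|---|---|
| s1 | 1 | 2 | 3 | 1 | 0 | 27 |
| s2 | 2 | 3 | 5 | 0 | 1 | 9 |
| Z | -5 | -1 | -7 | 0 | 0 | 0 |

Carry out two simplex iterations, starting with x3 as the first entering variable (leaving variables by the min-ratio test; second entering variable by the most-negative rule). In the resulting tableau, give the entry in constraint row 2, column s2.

1/2

Ratio test on column x3 — row 1: 27/3 = 9; row 2: 9/5 = 9/5. Minimum is 9/5 at row 2 (s2 leaves); pivot element 5.
Divide row 2 by 5; eliminate column x3 from the other rows.
Second iteration: most negative Z-row entry is -11/5 in column x1, so x1 enters.
Ratio test on column x1 — row 1: entry -1/5 ≤ 0; row 2: (9/5)/(2/5) = 9/2. Minimum is 9/2 at row 2 (x3 leaves); pivot element 2/5.
Divide row 2 by 2/5; eliminate column x1 from the other rows.
After both pivots, the entry at constraint row 2, column s2 is 1/2.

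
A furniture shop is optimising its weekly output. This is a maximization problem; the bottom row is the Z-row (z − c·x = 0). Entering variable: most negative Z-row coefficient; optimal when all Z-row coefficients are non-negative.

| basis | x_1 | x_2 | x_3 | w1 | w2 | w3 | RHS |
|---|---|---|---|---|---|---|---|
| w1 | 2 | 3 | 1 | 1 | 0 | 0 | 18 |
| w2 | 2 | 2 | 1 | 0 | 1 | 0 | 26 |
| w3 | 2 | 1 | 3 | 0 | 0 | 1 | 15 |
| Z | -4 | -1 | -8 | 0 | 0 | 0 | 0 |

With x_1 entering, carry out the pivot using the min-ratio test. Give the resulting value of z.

30

Ratio test on column x_1 — row 1: 18/2 = 9; row 2: 26/2 = 13; row 3: 15/2 = 15/2. Minimum is 15/2 at row 3 (w3 leaves); pivot element 2.
Pivot on row 3; the Z-row RHS becomes 0 − (-4)·(15/2) = 30.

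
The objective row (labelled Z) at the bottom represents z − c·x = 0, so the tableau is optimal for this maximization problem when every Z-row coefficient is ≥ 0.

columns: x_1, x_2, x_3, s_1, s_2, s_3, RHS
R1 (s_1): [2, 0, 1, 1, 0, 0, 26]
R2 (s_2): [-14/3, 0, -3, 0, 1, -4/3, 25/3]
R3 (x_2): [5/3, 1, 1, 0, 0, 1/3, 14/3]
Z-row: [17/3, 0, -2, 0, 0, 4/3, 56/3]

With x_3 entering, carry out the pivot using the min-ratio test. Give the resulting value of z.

28

Ratio test on column x_3 — row 1: 26/1 = 26; row 2: entry -3 ≤ 0; row 3: (14/3)/1 = 14/3. Minimum is 14/3 at row 3 (x_2 leaves); pivot element 1.
Pivot on row 3; the Z-row RHS becomes 56/3 − (-2)·(14/3) = 28.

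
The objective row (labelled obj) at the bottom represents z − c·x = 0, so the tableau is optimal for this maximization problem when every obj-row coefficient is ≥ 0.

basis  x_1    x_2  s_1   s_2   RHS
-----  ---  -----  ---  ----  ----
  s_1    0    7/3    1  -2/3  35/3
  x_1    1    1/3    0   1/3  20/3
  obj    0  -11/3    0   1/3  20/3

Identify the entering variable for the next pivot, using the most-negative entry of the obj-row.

x_2

Negative obj-row entries: x_2: -11/3.
The most negative is -11/3 in column x_2, so x_2 enters.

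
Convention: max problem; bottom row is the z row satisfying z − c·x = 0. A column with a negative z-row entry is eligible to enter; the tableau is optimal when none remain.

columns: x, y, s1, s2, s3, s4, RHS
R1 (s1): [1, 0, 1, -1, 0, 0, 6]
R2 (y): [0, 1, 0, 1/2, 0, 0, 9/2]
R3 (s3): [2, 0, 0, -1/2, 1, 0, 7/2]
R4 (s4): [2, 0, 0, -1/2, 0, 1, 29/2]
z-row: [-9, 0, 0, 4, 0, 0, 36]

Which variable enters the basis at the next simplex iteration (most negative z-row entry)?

Negative z-row entries: x: -9.
The most negative is -9 in column x, so x enters.

x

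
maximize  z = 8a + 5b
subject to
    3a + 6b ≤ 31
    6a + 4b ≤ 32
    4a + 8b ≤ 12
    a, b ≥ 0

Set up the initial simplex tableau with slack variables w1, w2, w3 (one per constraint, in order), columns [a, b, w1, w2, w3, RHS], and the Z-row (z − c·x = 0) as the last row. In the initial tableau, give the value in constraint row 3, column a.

4

Constraint 3 has coefficient 4 on a.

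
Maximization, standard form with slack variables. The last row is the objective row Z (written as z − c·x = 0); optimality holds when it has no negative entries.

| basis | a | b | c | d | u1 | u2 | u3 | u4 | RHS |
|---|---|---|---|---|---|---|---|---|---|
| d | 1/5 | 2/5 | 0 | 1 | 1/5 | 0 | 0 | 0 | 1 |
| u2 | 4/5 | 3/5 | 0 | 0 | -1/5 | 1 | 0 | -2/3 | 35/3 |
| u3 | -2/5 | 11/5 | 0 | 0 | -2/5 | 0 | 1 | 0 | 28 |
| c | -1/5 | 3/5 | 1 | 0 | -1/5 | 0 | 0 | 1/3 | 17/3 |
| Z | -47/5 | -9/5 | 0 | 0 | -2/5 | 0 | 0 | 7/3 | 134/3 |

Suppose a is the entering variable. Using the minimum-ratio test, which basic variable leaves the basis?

Column a entries and ratios — d: 1/(1/5) = 5; u2: (35/3)/(4/5) = 175/12; u3: -2/5 ≤ 0, skip; c: -1/5 ≤ 0, skip.
Smallest ratio is 5 in the row of d, so d leaves.

d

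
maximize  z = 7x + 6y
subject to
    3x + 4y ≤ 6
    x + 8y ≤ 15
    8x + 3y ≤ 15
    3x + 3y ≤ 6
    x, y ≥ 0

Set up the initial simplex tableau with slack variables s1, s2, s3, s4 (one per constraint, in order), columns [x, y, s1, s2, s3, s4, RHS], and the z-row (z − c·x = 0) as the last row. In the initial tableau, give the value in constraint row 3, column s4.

0

Slack s4 belongs to constraint 4; its column is the unit vector e_4, so the entry in row 3 is 0.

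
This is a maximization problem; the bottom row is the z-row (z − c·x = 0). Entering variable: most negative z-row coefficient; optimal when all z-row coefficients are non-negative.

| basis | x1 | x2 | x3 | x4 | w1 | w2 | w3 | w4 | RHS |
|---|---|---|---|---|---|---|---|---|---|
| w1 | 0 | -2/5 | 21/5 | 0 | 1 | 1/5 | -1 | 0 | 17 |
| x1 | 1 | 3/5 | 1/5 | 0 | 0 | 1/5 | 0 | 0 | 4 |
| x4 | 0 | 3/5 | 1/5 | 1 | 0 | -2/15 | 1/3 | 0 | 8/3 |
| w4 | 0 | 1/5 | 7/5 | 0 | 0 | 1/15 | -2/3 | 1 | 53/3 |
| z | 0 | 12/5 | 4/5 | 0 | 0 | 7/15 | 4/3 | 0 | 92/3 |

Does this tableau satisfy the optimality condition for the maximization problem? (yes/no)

Every z-row coefficient is ≥ 0, so the tableau is optimal.

yes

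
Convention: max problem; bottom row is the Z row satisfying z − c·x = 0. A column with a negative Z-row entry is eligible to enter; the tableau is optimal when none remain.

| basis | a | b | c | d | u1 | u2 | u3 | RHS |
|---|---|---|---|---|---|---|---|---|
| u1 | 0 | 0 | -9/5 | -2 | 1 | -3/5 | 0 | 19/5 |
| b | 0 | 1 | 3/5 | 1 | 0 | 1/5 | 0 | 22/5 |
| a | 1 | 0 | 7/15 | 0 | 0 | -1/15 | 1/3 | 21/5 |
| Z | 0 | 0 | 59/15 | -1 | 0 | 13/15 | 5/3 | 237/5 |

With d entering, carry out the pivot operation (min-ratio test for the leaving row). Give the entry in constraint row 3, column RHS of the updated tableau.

Ratio test on column d — row 1: entry -2 ≤ 0; row 2: (22/5)/1 = 22/5; row 3: entry 0 ≤ 0. Minimum is 22/5 at row 2 (b leaves); pivot element 1.
Divide row 2 by 1; eliminate column d from the other rows.
Row 3 update in column RHS: 21/5 − 0·(22/5) = 21/5.

21/5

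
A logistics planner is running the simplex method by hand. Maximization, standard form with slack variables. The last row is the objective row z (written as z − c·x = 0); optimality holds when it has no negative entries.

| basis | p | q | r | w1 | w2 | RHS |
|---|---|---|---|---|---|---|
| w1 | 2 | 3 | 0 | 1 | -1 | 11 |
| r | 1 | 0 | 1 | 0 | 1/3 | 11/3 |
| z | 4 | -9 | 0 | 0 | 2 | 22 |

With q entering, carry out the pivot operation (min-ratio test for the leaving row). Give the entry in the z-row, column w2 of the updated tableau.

-1

Ratio test on column q — row 1: 11/3 = 11/3; row 2: entry 0 ≤ 0. Minimum is 11/3 at row 1 (w1 leaves); pivot element 3.
Divide row 1 by 3; eliminate column q from the other rows.
z-row update in column w2: 2 − (-9)·(-1/3) = -1.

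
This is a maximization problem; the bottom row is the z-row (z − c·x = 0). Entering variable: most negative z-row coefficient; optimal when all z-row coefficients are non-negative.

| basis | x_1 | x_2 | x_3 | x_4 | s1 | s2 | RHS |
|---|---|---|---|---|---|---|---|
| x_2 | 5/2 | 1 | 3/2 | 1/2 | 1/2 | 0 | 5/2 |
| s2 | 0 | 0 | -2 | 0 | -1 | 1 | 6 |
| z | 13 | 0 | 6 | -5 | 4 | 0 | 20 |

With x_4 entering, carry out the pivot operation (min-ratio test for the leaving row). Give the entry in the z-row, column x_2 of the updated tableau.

Ratio test on column x_4 — row 1: (5/2)/(1/2) = 5; row 2: entry 0 ≤ 0. Minimum is 5 at row 1 (x_2 leaves); pivot element 1/2.
Divide row 1 by 1/2; eliminate column x_4 from the other rows.
z-row update in column x_2: 0 − (-5)·2 = 10.

10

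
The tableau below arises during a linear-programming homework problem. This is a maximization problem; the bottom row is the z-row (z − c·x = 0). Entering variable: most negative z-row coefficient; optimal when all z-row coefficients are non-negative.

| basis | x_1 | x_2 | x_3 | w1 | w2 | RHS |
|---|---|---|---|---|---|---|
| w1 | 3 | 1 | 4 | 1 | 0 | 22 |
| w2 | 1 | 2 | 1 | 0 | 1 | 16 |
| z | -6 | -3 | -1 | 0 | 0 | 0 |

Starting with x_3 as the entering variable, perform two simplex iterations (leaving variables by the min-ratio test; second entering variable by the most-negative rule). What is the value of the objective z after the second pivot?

Ratio test on column x_3 — row 1: 22/4 = 11/2; row 2: 16/1 = 16. Minimum is 11/2 at row 1 (w1 leaves); pivot element 4.
Pivot on row 1; the z-row RHS becomes 0 − (-1)·(11/2) = 11/2.
Next entering variable (most negative z-row entry -21/4): x_1.
Ratio test on column x_1 — row 1: (11/2)/(3/4) = 22/3; row 2: (21/2)/(1/4) = 42. Minimum is 22/3 at row 1 (x_3 leaves); pivot element 3/4.
After the second pivot the z-row RHS is 11/2 − (-21/4)·(22/3) = 44.

44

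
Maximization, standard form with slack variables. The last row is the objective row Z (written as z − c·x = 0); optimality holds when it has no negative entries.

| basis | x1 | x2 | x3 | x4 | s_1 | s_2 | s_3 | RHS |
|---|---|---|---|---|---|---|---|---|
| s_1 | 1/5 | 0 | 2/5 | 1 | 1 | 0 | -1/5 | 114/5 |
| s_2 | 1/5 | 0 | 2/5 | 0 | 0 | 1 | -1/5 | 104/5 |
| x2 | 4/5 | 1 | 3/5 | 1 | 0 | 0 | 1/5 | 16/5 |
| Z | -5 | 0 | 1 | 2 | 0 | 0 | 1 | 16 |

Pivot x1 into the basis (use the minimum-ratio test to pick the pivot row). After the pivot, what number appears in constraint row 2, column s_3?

Ratio test on column x1 — row 1: (114/5)/(1/5) = 114; row 2: (104/5)/(1/5) = 104; row 3: (16/5)/(4/5) = 4. Minimum is 4 at row 3 (x2 leaves); pivot element 4/5.
Divide row 3 by 4/5; eliminate column x1 from the other rows.
Row 2 update in column s_3: -1/5 − (1/5)·(1/4) = -1/4.

-1/4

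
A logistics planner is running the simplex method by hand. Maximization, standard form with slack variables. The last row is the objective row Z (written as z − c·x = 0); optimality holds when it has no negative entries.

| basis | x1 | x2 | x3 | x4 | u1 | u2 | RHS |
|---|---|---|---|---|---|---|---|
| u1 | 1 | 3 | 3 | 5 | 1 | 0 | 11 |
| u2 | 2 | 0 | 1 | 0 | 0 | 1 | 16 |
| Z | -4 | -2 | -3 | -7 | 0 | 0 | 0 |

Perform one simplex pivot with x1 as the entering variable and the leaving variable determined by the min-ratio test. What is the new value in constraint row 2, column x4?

0

Ratio test on column x1 — row 1: 11/1 = 11; row 2: 16/2 = 8. Minimum is 8 at row 2 (u2 leaves); pivot element 2.
Divide row 2 by 2; eliminate column x1 from the other rows.
In the new row 2, the x4 entry is the old entry divided by the pivot: 0/2 = 0.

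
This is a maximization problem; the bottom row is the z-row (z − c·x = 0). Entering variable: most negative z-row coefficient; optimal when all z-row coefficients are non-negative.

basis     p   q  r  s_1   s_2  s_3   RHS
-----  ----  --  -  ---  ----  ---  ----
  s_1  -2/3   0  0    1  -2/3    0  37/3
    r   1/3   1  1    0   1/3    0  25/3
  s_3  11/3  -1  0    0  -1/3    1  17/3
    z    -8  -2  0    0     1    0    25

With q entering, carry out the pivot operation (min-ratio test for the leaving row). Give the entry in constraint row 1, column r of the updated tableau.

0

Ratio test on column q — row 1: entry 0 ≤ 0; row 2: (25/3)/1 = 25/3; row 3: entry -1 ≤ 0. Minimum is 25/3 at row 2 (r leaves); pivot element 1.
Divide row 2 by 1; eliminate column q from the other rows.
Row 1 update in column r: 0 − 0·1 = 0.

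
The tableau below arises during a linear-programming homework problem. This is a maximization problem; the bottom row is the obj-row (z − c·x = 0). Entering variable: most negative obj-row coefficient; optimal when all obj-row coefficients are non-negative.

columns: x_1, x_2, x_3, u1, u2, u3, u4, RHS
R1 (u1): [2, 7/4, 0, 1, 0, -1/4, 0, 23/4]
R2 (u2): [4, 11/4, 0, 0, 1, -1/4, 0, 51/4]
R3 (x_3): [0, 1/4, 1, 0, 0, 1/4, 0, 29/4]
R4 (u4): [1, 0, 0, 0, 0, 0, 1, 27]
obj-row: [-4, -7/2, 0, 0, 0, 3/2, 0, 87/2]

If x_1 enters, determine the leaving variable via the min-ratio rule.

Column x_1 entries and ratios — u1: (23/4)/2 = 23/8; u2: (51/4)/4 = 51/16; x_3: 0 ≤ 0, skip; u4: 27/1 = 27.
Smallest ratio is 23/8 in the row of u1, so u1 leaves.

u1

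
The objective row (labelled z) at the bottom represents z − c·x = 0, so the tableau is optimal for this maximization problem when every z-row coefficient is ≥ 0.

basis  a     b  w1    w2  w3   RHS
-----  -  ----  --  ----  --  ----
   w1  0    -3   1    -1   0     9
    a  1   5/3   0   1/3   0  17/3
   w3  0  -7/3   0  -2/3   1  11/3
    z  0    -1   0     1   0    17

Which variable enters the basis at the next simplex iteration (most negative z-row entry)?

b

Negative z-row entries: b: -1.
The most negative is -1 in column b, so b enters.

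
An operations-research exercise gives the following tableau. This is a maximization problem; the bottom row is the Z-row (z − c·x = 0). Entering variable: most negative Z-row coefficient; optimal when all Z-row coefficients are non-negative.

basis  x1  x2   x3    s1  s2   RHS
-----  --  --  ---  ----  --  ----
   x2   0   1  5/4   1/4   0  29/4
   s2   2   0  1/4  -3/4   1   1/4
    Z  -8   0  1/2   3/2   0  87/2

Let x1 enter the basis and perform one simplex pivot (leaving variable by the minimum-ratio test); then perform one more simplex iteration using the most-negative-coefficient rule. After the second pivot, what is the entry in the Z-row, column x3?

9

Ratio test on column x1 — row 1: entry 0 ≤ 0; row 2: (1/4)/2 = 1/8. Minimum is 1/8 at row 2 (s2 leaves); pivot element 2.
Divide row 2 by 2; eliminate column x1 from the other rows.
Second iteration: most negative Z-row entry is -3/2 in column s1, so s1 enters.
Ratio test on column s1 — row 1: (29/4)/(1/4) = 29; row 2: entry -3/8 ≤ 0. Minimum is 29 at row 1 (x2 leaves); pivot element 1/4.
Divide row 1 by 1/4; eliminate column s1 from the other rows.
After both pivots, the entry at the Z-row, column x3 is 9.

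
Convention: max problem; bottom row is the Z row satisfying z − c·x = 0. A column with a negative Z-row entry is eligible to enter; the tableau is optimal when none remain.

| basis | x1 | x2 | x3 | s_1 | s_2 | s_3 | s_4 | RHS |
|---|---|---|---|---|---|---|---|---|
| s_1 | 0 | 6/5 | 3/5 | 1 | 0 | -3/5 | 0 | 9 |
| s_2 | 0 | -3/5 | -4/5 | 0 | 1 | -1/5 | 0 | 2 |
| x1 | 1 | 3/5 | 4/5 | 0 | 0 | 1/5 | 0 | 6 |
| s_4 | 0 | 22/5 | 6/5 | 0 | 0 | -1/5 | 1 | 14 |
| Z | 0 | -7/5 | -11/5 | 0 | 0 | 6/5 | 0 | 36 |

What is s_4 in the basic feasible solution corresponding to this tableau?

14

s_4 is basic (row 4); its value is the RHS of that row, 14.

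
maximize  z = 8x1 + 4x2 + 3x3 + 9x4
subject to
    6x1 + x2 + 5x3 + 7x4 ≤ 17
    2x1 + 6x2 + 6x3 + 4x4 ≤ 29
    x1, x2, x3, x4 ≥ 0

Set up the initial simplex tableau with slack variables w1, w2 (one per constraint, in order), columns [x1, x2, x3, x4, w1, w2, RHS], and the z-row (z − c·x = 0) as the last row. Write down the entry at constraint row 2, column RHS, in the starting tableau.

29

The RHS of constraint 2 is b_2 = 29.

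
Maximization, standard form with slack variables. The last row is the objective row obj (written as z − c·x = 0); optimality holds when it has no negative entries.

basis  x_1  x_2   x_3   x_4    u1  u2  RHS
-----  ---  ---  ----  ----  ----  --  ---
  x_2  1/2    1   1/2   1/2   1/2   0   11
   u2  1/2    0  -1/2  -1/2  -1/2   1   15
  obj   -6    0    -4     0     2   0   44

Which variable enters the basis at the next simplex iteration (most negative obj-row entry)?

Negative obj-row entries: x_1: -6, x_3: -4.
The most negative is -6 in column x_1, so x_1 enters.

x_1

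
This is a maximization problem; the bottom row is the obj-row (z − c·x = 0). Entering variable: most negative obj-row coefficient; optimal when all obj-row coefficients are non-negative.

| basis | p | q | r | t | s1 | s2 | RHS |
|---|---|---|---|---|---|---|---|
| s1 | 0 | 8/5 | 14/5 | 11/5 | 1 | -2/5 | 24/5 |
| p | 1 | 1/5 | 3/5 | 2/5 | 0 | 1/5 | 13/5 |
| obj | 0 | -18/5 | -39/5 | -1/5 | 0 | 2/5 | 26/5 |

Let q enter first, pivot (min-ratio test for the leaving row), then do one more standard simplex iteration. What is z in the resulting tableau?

130/7

Ratio test on column q — row 1: (24/5)/(8/5) = 3; row 2: (13/5)/(1/5) = 13. Minimum is 3 at row 1 (s1 leaves); pivot element 8/5.
Pivot on row 1; the obj-row RHS becomes 26/5 − (-18/5)·3 = 16.
Next entering variable (most negative obj-row entry -3/2): r.
Ratio test on column r — row 1: 3/(7/4) = 12/7; row 2: 2/(1/4) = 8. Minimum is 12/7 at row 1 (q leaves); pivot element 7/4.
After the second pivot the obj-row RHS is 16 − (-3/2)·(12/7) = 130/7.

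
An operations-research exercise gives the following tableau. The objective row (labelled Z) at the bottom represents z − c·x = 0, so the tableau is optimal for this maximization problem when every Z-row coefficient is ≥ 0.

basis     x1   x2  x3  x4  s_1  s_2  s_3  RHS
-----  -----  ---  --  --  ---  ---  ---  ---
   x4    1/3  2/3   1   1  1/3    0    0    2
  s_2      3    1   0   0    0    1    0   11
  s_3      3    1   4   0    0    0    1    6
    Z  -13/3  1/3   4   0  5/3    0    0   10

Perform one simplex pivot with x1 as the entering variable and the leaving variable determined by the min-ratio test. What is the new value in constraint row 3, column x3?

4/3

Ratio test on column x1 — row 1: 2/(1/3) = 6; row 2: 11/3 = 11/3; row 3: 6/3 = 2. Minimum is 2 at row 3 (s_3 leaves); pivot element 3.
Divide row 3 by 3; eliminate column x1 from the other rows.
In the new row 3, the x3 entry is the old entry divided by the pivot: 4/3 = 4/3.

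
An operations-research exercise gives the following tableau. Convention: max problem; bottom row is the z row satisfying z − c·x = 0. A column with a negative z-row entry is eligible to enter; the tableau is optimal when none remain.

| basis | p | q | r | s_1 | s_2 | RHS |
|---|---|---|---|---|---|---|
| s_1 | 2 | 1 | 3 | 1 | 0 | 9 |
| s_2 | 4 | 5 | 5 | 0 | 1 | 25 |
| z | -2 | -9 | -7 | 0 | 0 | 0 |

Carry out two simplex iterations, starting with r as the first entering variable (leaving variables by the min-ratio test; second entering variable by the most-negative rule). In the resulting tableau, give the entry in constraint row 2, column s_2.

3/10

Ratio test on column r — row 1: 9/3 = 3; row 2: 25/5 = 5. Minimum is 3 at row 1 (s_1 leaves); pivot element 3.
Divide row 1 by 3; eliminate column r from the other rows.
Second iteration: most negative z-row entry is -20/3 in column q, so q enters.
Ratio test on column q — row 1: 3/(1/3) = 9; row 2: 10/(10/3) = 3. Minimum is 3 at row 2 (s_2 leaves); pivot element 10/3.
Divide row 2 by 10/3; eliminate column q from the other rows.
After both pivots, the entry at constraint row 2, column s_2 is 3/10.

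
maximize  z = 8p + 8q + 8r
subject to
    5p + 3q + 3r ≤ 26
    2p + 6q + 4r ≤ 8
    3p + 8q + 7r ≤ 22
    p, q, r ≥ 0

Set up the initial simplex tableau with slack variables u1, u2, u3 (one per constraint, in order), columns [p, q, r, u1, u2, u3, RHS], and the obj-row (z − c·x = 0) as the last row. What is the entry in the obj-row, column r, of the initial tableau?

The obj-row carries the negated objective coefficients: the r entry is -8.

-8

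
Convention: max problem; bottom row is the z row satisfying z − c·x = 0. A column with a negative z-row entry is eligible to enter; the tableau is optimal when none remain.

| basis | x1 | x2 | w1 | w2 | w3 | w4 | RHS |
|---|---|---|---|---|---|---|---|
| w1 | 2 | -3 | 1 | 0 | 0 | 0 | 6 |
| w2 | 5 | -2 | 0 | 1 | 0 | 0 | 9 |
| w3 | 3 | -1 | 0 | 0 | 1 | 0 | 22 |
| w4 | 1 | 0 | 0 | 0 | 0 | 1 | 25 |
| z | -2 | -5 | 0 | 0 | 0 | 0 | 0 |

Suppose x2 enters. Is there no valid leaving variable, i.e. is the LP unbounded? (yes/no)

Every constraint-row entry in column x2 is ≤ 0, so increasing x2 is unbounded.

yes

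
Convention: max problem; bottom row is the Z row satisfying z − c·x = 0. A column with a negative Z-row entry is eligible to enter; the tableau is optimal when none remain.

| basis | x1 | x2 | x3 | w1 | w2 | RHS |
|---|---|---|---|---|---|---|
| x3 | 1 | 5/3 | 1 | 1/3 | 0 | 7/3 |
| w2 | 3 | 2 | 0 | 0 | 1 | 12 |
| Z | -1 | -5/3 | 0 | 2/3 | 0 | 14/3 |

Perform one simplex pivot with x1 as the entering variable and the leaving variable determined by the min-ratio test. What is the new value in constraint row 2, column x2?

-3

Ratio test on column x1 — row 1: (7/3)/1 = 7/3; row 2: 12/3 = 4. Minimum is 7/3 at row 1 (x3 leaves); pivot element 1.
Divide row 1 by 1; eliminate column x1 from the other rows.
Row 2 update in column x2: 2 − 3·(5/3) = -3.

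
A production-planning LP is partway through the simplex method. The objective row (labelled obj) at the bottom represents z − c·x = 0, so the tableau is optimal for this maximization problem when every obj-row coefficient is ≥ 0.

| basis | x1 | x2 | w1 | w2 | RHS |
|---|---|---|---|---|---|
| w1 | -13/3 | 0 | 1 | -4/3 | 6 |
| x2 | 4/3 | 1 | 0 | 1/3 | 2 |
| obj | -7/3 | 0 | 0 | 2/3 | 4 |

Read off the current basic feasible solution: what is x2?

x2 is basic (row 2); its value is the RHS of that row, 2.

2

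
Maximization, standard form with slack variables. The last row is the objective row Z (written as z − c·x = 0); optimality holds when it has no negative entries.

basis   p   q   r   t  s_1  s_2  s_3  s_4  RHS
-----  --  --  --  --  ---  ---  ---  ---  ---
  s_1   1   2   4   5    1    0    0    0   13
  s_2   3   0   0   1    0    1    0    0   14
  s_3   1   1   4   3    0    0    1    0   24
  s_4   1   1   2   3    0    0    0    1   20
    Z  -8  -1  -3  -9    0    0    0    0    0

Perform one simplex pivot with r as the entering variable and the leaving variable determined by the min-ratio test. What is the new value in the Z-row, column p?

Ratio test on column r — row 1: 13/4 = 13/4; row 2: entry 0 ≤ 0; row 3: 24/4 = 6; row 4: 20/2 = 10. Minimum is 13/4 at row 1 (s_1 leaves); pivot element 4.
Divide row 1 by 4; eliminate column r from the other rows.
Z-row update in column p: -8 − (-3)·(1/4) = -29/4.

-29/4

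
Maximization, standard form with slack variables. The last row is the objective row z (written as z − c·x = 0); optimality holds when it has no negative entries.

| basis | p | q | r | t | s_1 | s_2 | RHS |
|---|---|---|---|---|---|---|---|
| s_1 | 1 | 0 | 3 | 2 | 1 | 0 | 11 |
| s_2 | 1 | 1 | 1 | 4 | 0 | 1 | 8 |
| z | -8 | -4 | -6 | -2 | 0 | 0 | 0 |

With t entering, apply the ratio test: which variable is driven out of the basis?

s_2

Column t entries and ratios — s_1: 11/2 = 11/2; s_2: 8/4 = 2.
Smallest ratio is 2 in the row of s_2, so s_2 leaves.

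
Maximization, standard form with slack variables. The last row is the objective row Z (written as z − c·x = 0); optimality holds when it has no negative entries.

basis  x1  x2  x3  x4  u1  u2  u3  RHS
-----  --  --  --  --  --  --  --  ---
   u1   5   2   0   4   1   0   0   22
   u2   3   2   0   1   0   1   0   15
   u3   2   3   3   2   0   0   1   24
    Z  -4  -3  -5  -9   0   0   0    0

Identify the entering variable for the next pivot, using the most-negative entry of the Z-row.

Negative Z-row entries: x1: -4, x2: -3, x3: -5, x4: -9.
The most negative is -9 in column x4, so x4 enters.

x4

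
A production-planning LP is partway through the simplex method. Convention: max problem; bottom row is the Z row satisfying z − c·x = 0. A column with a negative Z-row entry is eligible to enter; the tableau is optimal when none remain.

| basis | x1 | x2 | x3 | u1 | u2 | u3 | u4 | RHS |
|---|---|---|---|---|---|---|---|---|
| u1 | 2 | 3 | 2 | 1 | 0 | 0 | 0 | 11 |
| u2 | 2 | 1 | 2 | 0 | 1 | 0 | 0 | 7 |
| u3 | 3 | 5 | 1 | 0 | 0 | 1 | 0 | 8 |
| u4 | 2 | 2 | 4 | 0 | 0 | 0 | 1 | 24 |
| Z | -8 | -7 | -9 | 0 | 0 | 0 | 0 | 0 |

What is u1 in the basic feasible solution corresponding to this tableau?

11

u1 is basic (row 1); its value is the RHS of that row, 11.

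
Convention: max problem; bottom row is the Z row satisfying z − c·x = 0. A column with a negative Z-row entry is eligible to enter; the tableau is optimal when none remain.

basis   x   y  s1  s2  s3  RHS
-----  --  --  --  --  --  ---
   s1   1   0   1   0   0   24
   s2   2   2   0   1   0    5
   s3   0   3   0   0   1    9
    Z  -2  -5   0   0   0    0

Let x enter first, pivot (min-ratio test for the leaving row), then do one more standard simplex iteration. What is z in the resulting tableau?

Ratio test on column x — row 1: 24/1 = 24; row 2: 5/2 = 5/2; row 3: entry 0 ≤ 0. Minimum is 5/2 at row 2 (s2 leaves); pivot element 2.
Pivot on row 2; the Z-row RHS becomes 0 − (-2)·(5/2) = 5.
Next entering variable (most negative Z-row entry -3): y.
Ratio test on column y — row 1: entry -1 ≤ 0; row 2: (5/2)/1 = 5/2; row 3: 9/3 = 3. Minimum is 5/2 at row 2 (x leaves); pivot element 1.
After the second pivot the Z-row RHS is 5 − (-3)·(5/2) = 25/2.

25/2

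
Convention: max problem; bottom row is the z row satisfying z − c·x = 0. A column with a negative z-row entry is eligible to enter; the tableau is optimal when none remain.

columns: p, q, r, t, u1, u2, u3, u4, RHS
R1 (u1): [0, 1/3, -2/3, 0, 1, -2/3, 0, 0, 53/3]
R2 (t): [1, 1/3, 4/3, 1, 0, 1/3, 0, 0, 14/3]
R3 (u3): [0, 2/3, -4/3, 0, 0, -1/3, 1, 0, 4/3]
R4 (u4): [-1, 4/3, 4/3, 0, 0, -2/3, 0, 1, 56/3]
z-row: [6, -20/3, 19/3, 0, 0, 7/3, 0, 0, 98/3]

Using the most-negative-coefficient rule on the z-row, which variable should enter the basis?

q

Negative z-row entries: q: -20/3.
The most negative is -20/3 in column q, so q enters.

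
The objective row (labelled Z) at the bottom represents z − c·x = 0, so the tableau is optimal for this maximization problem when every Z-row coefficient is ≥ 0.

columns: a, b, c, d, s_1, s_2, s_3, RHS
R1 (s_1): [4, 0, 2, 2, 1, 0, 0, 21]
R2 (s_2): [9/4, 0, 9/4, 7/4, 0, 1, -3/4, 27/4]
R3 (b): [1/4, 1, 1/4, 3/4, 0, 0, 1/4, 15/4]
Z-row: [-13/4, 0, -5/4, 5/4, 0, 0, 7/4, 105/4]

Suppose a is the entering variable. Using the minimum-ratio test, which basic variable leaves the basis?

s_2

Column a entries and ratios — s_1: 21/4 = 21/4; s_2: (27/4)/(9/4) = 3; b: (15/4)/(1/4) = 15.
Smallest ratio is 3 in the row of s_2, so s_2 leaves.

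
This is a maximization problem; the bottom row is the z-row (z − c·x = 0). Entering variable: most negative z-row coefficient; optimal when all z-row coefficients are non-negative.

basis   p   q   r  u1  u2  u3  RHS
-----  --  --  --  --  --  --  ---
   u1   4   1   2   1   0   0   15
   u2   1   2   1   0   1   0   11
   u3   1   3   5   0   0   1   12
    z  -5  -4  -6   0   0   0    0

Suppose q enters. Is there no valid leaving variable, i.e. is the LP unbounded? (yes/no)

Column q has positive entries in row(s) 1, 2, 3, so the ratio test bounds it — not unbounded.

no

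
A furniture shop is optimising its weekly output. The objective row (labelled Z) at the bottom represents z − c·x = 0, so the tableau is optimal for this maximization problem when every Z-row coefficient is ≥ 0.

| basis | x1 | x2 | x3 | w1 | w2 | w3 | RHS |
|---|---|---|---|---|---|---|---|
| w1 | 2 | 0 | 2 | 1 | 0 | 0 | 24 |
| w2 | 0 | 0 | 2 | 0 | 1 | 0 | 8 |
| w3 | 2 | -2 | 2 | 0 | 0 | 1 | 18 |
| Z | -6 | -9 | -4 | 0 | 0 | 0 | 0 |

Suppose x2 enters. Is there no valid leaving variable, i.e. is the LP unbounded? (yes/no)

yes

Every constraint-row entry in column x2 is ≤ 0, so increasing x2 is unbounded.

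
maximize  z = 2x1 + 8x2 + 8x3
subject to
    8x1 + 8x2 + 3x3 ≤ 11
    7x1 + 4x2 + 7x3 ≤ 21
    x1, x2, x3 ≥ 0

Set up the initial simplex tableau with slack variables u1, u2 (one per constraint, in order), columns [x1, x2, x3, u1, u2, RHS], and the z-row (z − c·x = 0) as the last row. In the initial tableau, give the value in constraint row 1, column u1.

Slack u1 belongs to constraint 1; its column is the unit vector e_1, so the entry in row 1 is 1.

1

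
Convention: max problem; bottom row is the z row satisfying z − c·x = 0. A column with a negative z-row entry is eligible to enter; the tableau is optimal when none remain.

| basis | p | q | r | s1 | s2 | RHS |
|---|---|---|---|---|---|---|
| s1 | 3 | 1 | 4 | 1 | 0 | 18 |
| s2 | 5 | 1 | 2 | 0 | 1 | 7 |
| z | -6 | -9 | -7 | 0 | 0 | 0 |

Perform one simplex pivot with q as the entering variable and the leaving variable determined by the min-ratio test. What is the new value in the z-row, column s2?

Ratio test on column q — row 1: 18/1 = 18; row 2: 7/1 = 7. Minimum is 7 at row 2 (s2 leaves); pivot element 1.
Divide row 2 by 1; eliminate column q from the other rows.
z-row update in column s2: 0 − (-9)·1 = 9.

9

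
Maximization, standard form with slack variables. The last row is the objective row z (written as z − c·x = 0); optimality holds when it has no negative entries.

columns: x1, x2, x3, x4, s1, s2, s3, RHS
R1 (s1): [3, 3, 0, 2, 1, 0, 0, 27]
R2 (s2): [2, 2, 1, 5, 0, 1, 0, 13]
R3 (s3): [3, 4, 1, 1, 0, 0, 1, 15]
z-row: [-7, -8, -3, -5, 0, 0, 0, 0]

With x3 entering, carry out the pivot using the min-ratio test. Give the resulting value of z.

39

Ratio test on column x3 — row 1: entry 0 ≤ 0; row 2: 13/1 = 13; row 3: 15/1 = 15. Minimum is 13 at row 2 (s2 leaves); pivot element 1.
Pivot on row 2; the z-row RHS becomes 0 − (-3)·13 = 39.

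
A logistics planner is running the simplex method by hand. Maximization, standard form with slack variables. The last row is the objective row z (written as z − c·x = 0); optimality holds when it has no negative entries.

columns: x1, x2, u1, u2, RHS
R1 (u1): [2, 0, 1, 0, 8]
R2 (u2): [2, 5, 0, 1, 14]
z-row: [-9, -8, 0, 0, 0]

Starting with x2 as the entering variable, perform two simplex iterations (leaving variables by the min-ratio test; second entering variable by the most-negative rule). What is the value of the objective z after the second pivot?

Ratio test on column x2 — row 1: entry 0 ≤ 0; row 2: 14/5 = 14/5. Minimum is 14/5 at row 2 (u2 leaves); pivot element 5.
Pivot on row 2; the z-row RHS becomes 0 − (-8)·(14/5) = 112/5.
Next entering variable (most negative z-row entry -29/5): x1.
Ratio test on column x1 — row 1: 8/2 = 4; row 2: (14/5)/(2/5) = 7. Minimum is 4 at row 1 (u1 leaves); pivot element 2.
After the second pivot the z-row RHS is 112/5 − (-29/5)·4 = 228/5.

228/5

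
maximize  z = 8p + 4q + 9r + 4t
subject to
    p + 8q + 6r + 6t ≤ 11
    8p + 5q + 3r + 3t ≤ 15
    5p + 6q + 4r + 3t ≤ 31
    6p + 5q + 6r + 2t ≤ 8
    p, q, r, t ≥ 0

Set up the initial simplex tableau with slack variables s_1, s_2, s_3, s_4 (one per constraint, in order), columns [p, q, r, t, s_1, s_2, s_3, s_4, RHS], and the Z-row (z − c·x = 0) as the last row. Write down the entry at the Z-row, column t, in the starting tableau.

The Z-row carries the negated objective coefficients: the t entry is -4.

-4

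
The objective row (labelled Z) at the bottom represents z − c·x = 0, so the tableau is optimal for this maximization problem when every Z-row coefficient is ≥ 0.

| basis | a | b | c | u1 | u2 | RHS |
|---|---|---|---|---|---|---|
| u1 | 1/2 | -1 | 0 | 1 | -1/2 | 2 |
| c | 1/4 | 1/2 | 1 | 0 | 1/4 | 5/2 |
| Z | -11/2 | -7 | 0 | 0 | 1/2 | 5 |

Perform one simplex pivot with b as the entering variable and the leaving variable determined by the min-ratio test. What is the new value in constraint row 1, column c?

Ratio test on column b — row 1: entry -1 ≤ 0; row 2: (5/2)/(1/2) = 5. Minimum is 5 at row 2 (c leaves); pivot element 1/2.
Divide row 2 by 1/2; eliminate column b from the other rows.
Row 1 update in column c: 0 − (-1)·2 = 2.

2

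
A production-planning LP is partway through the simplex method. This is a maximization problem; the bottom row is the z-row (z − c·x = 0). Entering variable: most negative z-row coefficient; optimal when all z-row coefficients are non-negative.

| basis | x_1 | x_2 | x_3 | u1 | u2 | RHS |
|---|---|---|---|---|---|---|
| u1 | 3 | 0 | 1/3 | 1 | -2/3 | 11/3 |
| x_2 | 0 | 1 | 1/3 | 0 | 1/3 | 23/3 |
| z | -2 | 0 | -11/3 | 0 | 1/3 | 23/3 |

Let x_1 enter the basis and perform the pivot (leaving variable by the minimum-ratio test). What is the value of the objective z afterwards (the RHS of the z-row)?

Ratio test on column x_1 — row 1: (11/3)/3 = 11/9; row 2: entry 0 ≤ 0. Minimum is 11/9 at row 1 (u1 leaves); pivot element 3.
Pivot on row 1; the z-row RHS becomes 23/3 − (-2)·(11/9) = 91/9.

91/9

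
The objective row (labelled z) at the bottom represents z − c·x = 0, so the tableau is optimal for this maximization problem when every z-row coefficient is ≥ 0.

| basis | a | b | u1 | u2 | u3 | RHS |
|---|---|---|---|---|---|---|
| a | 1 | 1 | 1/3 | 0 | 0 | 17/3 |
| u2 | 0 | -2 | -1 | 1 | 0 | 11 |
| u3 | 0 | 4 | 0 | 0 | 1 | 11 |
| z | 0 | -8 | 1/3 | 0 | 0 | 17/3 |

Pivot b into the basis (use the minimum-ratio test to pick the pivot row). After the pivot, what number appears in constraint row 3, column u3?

Ratio test on column b — row 1: (17/3)/1 = 17/3; row 2: entry -2 ≤ 0; row 3: 11/4 = 11/4. Minimum is 11/4 at row 3 (u3 leaves); pivot element 4.
Divide row 3 by 4; eliminate column b from the other rows.
In the new row 3, the u3 entry is the old entry divided by the pivot: 1/4 = 1/4.

1/4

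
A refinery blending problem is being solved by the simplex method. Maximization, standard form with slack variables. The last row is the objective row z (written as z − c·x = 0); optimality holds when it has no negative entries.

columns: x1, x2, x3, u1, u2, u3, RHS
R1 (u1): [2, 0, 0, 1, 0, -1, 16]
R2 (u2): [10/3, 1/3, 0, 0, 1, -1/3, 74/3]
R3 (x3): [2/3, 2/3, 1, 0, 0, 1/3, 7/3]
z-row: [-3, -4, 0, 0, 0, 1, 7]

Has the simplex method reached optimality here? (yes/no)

no

The z-row has a negative entry -4 in column x2, so it is not optimal.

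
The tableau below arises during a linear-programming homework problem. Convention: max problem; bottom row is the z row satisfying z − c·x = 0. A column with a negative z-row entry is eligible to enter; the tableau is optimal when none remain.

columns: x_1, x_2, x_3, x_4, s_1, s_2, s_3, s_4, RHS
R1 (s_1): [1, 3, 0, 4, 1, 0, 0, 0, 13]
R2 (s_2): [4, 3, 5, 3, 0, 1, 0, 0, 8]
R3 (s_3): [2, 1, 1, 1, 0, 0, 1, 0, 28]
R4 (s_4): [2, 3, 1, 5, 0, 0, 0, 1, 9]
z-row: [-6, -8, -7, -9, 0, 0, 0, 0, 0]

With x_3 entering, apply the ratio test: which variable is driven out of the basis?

s_2

Column x_3 entries and ratios — s_1: 0 ≤ 0, skip; s_2: 8/5 = 8/5; s_3: 28/1 = 28; s_4: 9/1 = 9.
Smallest ratio is 8/5 in the row of s_2, so s_2 leaves.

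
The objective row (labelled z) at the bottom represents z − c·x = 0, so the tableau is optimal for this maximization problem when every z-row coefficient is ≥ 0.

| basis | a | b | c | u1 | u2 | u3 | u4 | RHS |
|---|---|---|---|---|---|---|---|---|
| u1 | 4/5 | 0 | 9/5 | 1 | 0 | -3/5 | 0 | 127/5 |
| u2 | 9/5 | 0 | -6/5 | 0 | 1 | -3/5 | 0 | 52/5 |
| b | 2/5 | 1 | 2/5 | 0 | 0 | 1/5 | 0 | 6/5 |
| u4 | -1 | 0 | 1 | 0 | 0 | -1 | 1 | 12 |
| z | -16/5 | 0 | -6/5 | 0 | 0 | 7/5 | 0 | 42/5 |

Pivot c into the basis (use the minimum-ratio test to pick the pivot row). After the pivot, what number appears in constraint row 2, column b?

Ratio test on column c — row 1: (127/5)/(9/5) = 127/9; row 2: entry -6/5 ≤ 0; row 3: (6/5)/(2/5) = 3; row 4: 12/1 = 12. Minimum is 3 at row 3 (b leaves); pivot element 2/5.
Divide row 3 by 2/5; eliminate column c from the other rows.
Row 2 update in column b: 0 − (-6/5)·(5/2) = 3.

3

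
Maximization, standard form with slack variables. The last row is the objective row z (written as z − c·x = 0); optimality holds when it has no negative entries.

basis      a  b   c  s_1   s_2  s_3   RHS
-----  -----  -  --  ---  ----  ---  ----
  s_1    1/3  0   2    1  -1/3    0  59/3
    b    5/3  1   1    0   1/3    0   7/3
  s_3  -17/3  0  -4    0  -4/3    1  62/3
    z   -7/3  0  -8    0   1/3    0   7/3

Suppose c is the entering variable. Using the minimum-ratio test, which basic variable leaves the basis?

b

Column c entries and ratios — s_1: (59/3)/2 = 59/6; b: (7/3)/1 = 7/3; s_3: -4 ≤ 0, skip.
Smallest ratio is 7/3 in the row of b, so b leaves.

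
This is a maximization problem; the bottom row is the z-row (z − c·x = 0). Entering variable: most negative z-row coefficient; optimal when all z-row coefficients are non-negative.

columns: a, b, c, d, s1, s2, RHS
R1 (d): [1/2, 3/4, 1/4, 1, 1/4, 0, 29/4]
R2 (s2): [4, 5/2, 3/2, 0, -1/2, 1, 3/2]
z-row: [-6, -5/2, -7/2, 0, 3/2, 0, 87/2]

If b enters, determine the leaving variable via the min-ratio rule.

s2

Column b entries and ratios — d: (29/4)/(3/4) = 29/3; s2: (3/2)/(5/2) = 3/5.
Smallest ratio is 3/5 in the row of s2, so s2 leaves.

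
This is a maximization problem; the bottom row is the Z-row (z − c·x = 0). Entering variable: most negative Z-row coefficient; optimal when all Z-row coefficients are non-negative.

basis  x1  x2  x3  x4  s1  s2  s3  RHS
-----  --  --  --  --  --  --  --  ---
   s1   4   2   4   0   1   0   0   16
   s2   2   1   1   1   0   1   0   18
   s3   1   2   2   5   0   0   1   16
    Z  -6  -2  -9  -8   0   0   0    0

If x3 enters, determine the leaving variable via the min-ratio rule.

s1

Column x3 entries and ratios — s1: 16/4 = 4; s2: 18/1 = 18; s3: 16/2 = 8.
Smallest ratio is 4 in the row of s1, so s1 leaves.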